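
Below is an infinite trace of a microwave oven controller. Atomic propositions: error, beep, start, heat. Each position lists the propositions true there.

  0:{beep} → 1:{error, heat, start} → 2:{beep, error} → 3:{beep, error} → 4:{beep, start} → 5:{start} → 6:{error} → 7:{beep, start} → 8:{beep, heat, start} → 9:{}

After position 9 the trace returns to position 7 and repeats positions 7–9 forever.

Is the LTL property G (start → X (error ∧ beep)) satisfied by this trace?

start → X (error ∧ beep) must hold at every position from 0 onward. It fails at position 4, so G (start → X (error ∧ beep)) is false.
Positions where start holds: 1, 4, 5, 7, 8.
Check X (error ∧ beep) at each: 1→ok, 4→fails, 5→fails, 7→fails, 8→fails.

Violated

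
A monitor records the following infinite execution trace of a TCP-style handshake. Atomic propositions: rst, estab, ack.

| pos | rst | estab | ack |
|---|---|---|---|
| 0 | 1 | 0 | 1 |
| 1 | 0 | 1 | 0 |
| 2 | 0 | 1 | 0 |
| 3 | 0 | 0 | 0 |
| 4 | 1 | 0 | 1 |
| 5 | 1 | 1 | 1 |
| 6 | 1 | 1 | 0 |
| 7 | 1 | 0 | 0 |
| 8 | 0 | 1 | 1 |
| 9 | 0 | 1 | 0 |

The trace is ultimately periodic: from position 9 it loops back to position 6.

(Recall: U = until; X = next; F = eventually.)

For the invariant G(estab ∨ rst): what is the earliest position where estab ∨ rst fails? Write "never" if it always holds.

Check estab ∨ rst at each position in order: 0 ✓, 1 ✓, 2 ✓.
At position 3 the labels are {}, so estab ∨ rst is false there. This is the first violation.

3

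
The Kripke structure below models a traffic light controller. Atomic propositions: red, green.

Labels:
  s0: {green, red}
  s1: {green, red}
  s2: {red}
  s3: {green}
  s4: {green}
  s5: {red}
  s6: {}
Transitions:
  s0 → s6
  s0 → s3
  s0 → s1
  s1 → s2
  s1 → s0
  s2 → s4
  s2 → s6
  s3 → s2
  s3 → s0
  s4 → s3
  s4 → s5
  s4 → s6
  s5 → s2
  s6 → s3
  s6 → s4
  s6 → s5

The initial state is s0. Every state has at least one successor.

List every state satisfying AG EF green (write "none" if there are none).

{s0, s1, s2, s3, s4, s5, s6}

States satisfying EF green: {s0, s1, s2, s3, s4, s5, s6}.
States satisfying AG EF green: {s0, s1, s2, s3, s4, s5, s6}.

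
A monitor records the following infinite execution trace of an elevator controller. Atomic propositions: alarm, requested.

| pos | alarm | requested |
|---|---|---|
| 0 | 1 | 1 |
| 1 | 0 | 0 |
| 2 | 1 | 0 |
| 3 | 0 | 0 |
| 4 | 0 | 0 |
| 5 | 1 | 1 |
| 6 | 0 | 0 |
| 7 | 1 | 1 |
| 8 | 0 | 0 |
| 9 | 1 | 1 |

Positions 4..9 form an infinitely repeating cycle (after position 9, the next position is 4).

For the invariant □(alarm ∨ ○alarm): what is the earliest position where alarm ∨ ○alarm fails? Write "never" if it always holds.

3

Check alarm ∨ ○alarm at each position in order: 0 ✓, 1 ✓, 2 ✓.
At position 3 the labels are {} and the next position 4 has {}, so alarm ∨ ○alarm is false there. This is the first violation.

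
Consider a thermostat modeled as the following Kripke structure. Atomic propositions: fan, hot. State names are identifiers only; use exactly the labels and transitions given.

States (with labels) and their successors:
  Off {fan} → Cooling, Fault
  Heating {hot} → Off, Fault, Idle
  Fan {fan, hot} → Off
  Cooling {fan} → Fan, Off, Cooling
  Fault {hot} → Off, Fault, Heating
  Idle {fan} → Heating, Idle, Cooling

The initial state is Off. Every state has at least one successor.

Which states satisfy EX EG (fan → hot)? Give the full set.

{Off, Heating, Fault, Idle}

States satisfying EG (fan → hot): {Heating, Fault}.
States satisfying EX EG (fan → hot): {Off, Heating, Fault, Idle}.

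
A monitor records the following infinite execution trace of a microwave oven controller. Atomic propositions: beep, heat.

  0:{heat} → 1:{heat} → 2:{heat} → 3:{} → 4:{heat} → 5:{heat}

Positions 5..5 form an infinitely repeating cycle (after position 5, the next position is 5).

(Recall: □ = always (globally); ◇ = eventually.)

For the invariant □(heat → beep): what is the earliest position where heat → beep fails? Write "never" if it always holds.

0

At position 0 the labels are {heat}, so heat → beep is false there. This is the first violation.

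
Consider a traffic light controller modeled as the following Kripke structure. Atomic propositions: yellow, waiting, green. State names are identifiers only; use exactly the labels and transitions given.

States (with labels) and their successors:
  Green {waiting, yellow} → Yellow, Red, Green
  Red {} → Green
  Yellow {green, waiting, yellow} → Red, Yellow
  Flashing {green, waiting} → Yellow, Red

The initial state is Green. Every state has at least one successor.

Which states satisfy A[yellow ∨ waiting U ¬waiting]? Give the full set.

States satisfying yellow ∨ waiting: {Green, Yellow, Flashing}.
States satisfying ¬waiting: {Red}.
States satisfying A[yellow ∨ waiting U ¬waiting]: {Red}.

{Red}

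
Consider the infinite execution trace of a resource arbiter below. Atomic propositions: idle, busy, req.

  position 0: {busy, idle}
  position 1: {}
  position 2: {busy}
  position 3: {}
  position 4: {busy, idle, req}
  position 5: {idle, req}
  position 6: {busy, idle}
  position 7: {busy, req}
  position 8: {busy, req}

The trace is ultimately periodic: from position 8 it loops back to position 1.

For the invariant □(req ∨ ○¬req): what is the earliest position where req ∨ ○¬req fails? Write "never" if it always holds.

3

Check req ∨ ○¬req at each position in order: 0 ✓, 1 ✓, 2 ✓.
At position 3 the labels are {} and the next position 4 has {busy, idle, req}, so req ∨ ○¬req is false there. This is the first violation.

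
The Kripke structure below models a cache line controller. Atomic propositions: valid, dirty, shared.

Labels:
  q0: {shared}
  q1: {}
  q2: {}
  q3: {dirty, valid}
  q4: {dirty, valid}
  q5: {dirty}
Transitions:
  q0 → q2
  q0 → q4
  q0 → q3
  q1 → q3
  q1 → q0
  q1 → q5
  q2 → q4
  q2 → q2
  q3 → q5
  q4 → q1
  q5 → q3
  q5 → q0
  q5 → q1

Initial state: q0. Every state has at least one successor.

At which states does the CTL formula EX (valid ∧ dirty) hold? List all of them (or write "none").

States satisfying valid ∧ dirty: {q3, q4}.
States satisfying EX (valid ∧ dirty): {q0, q1, q2, q5}.

{q0, q1, q2, q5}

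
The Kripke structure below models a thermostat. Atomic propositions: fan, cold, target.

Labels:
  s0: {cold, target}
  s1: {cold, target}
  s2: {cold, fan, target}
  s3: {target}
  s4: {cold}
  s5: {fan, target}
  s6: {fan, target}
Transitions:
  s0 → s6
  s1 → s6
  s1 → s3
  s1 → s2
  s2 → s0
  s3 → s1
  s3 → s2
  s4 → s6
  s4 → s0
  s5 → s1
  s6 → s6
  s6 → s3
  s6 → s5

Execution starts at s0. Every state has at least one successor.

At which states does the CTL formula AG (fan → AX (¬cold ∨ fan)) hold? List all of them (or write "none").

States satisfying fan → AX (¬cold ∨ fan): {s0, s1, s3, s4, s6}.
States satisfying AG (fan → AX (¬cold ∨ fan)): ∅.

none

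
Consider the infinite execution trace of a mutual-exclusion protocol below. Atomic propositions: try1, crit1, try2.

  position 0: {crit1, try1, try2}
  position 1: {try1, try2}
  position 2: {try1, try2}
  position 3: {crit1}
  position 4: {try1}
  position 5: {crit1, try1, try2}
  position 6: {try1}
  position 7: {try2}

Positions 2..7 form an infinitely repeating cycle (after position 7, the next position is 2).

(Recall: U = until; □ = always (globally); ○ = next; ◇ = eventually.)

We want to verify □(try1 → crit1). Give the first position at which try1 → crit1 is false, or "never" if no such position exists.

Check try1 → crit1 at each position in order: 0 ✓.
At position 1 the labels are {try1, try2}, so try1 → crit1 is false there. This is the first violation.

1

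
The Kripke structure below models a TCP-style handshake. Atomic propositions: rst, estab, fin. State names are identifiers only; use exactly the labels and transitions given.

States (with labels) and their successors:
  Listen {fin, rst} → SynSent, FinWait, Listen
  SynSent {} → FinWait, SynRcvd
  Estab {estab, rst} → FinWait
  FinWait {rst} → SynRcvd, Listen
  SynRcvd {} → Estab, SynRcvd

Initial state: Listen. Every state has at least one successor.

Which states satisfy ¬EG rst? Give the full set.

States satisfying rst: {Listen, Estab, FinWait}.
States satisfying EG rst: {Listen, Estab, FinWait}.
States satisfying ¬EG rst: {SynSent, SynRcvd}.

{SynSent, SynRcvd}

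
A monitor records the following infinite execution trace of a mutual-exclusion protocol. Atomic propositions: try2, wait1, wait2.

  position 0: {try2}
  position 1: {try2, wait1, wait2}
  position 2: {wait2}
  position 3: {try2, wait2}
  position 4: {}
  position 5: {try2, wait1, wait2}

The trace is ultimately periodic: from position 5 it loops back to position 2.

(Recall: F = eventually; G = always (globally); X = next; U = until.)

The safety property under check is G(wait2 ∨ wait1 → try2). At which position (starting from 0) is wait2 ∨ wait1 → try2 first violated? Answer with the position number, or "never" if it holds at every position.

Check wait2 ∨ wait1 → try2 at each position in order: 0 ✓, 1 ✓.
At position 2 the labels are {wait2}, so wait2 ∨ wait1 → try2 is false there. This is the first violation.

2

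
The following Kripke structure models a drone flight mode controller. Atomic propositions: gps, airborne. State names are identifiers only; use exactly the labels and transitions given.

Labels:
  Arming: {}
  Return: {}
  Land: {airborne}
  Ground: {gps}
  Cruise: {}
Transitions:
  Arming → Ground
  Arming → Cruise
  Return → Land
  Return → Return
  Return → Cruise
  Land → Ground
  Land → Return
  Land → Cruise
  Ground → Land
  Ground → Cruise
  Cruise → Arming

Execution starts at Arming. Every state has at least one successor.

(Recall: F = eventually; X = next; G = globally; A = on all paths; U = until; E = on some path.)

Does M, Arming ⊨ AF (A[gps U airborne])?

States satisfying A[gps U airborne]: {Land}.
States satisfying AF (A[gps U airborne]): {Land}.
There is a path from Arming along which A[gps U airborne] never holds.
Arming ∉ Sat(AF (A[gps U airborne])).

Violated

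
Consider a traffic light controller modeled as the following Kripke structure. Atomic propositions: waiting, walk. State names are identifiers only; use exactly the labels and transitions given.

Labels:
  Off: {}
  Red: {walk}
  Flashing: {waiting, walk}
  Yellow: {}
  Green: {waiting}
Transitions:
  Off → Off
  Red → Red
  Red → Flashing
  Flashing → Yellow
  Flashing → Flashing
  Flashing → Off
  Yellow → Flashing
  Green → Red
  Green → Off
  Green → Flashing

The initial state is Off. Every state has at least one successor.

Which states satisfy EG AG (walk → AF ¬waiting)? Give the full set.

States satisfying AG (walk → AF ¬waiting): {Off}.
States satisfying EG AG (walk → AF ¬waiting): {Off}.

{Off}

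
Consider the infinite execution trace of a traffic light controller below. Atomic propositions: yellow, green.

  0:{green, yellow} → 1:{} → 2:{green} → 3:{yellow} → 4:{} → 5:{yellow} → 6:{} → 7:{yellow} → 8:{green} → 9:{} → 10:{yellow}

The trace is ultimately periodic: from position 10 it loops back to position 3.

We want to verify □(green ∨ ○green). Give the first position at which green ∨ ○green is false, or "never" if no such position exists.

3

Check green ∨ ○green at each position in order: 0 ✓, 1 ✓, 2 ✓.
At position 3 the labels are {yellow} and the next position 4 has {}, so green ∨ ○green is false there. This is the first violation.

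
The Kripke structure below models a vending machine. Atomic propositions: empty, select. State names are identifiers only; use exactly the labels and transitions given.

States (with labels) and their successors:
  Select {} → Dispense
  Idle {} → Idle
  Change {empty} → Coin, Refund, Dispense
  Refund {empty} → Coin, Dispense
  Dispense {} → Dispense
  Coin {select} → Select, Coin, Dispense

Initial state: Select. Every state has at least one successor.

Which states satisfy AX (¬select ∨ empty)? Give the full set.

States satisfying ¬select ∨ empty: {Select, Idle, Change, Refund, Dispense}.
States satisfying AX (¬select ∨ empty): {Select, Idle, Dispense}.

{Select, Idle, Dispense}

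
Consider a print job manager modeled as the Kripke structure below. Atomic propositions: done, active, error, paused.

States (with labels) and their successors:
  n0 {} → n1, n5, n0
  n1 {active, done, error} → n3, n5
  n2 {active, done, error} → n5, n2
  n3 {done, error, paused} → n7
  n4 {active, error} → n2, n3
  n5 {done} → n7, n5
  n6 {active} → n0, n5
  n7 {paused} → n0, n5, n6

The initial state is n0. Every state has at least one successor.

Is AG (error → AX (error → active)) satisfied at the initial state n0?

States satisfying error → AX (error → active): {n0, n2, n3, n5, n6, n7}.
States satisfying AG (error → AX (error → active)): ∅.
n1 is reachable from n0 and violates error → AX (error → active), so AG fails at n0.
n0 ∉ Sat(AG (error → AX (error → active))).

Does not hold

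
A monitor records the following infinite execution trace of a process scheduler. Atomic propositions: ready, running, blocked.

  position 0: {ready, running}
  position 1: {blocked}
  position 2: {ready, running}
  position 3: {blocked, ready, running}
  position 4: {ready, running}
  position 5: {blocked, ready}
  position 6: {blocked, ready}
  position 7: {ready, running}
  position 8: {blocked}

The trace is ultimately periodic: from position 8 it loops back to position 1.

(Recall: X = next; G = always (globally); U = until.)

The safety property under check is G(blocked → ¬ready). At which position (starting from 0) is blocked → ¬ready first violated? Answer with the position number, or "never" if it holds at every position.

Check blocked → ¬ready at each position in order: 0 ✓, 1 ✓, 2 ✓.
At position 3 the labels are {blocked, ready, running}, so blocked → ¬ready is false there. This is the first violation.

3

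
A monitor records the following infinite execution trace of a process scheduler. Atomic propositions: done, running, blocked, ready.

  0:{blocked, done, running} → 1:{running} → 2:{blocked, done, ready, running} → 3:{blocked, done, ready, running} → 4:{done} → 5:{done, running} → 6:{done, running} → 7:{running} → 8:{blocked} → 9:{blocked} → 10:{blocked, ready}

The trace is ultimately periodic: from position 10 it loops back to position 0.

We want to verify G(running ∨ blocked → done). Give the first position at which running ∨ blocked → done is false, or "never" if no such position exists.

Check running ∨ blocked → done at each position in order: 0 ✓.
At position 1 the labels are {running}, so running ∨ blocked → done is false there. This is the first violation.

1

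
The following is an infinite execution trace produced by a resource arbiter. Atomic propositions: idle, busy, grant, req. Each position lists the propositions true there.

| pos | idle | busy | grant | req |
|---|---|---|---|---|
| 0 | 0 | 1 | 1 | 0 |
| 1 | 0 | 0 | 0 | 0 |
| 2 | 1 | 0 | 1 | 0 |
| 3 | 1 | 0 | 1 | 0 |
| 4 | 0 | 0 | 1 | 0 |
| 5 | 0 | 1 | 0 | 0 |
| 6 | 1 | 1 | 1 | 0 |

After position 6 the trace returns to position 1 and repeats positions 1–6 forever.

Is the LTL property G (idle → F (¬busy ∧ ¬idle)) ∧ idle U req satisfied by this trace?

Does not hold

idle → F (¬busy ∧ ¬idle) holds at every position 0..6, and those are all positions ever visited, so G (idle → F (¬busy ∧ ¬idle)) holds.
Positions where idle holds: 2, 3, 6.
Check F (¬busy ∧ ¬idle) at each: 2→ok, 3→ok, 6→ok.
Walking from position 0: at position 0, req has not yet held and idle fails, so idle U req is false.
At position 0: G (idle → F (¬busy ∧ ¬idle)) is true; idle U req is false; so G (idle → F (¬busy ∧ ¬idle)) ∧ idle U req is false.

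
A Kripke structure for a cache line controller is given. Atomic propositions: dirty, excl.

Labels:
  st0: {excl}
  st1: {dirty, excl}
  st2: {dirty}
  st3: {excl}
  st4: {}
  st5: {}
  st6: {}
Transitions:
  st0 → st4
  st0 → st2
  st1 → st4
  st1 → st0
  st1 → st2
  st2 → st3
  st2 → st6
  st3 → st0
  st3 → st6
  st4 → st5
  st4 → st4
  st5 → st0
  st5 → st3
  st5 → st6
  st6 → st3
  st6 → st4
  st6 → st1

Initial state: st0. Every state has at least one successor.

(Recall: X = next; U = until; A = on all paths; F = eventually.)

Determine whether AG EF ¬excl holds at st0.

States satisfying EF ¬excl: {st0, st1, st2, st3, st4, st5, st6}.
States satisfying AG EF ¬excl: {st0, st1, st2, st3, st4, st5, st6}.
Every state reachable from st0 satisfies EF ¬excl.
st0 ∈ Sat(AG EF ¬excl).

Yes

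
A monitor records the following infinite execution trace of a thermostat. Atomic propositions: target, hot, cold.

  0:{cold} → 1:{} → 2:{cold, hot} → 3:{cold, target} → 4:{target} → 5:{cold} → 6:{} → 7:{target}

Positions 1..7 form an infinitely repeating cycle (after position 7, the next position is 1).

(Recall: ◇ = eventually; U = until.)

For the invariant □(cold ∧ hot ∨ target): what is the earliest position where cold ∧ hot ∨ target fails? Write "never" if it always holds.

0

At position 0 the labels are {cold}, so cold ∧ hot ∨ target is false there. This is the first violation.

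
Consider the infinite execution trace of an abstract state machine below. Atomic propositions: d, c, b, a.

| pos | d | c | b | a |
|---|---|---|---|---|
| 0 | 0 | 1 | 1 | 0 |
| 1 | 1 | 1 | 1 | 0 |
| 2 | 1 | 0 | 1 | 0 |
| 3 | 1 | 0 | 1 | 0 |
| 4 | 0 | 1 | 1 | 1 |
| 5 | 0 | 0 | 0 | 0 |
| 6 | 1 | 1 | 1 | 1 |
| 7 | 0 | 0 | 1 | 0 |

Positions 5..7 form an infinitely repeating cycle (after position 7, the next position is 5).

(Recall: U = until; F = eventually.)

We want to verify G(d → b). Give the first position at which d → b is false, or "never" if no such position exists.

d → b holds at every position 0..7, and those are all the positions the trace ever visits, so the invariant G(d → b) is never violated.

never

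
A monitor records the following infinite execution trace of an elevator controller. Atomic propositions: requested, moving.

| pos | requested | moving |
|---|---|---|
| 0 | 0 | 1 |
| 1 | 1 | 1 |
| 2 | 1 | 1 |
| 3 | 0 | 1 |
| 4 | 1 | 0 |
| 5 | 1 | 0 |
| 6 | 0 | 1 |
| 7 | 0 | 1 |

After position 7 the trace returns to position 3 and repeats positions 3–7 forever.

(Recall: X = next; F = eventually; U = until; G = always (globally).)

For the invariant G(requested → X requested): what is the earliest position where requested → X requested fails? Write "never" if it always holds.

2

Check requested → X requested at each position in order: 0 ✓, 1 ✓.
At position 2 the labels are {moving, requested} and the next position 3 has {moving}, so requested → X requested is false there. This is the first violation.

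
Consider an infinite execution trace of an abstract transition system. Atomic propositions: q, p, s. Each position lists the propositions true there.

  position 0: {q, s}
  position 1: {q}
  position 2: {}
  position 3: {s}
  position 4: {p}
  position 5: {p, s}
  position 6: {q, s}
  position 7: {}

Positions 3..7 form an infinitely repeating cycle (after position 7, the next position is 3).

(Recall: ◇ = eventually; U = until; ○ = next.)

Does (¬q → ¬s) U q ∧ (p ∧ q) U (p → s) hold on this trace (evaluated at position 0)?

Walking from position 0: q first holds at position 0, and ¬q → ¬s holds at every earlier position along the way, so (¬q → ¬s) U q holds.
Walking from position 0: p → s first holds at position 0, and p ∧ q holds at every earlier position along the way, so (p ∧ q) U (p → s) holds.
At position 0: (¬q → ¬s) U q is true; (p ∧ q) U (p → s) is true; so (¬q → ¬s) U q ∧ (p ∧ q) U (p → s) is true.

Satisfied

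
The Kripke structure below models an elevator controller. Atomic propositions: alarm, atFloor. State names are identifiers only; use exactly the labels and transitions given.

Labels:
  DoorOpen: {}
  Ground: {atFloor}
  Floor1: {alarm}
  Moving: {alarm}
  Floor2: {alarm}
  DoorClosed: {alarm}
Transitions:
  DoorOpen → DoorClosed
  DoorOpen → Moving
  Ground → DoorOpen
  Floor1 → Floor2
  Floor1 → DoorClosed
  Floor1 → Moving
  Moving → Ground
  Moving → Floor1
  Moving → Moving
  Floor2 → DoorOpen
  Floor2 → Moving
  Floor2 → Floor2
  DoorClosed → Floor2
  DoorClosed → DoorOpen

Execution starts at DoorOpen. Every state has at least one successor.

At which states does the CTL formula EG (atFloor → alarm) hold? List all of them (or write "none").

States satisfying atFloor → alarm: {DoorOpen, Floor1, Moving, Floor2, DoorClosed}.
States satisfying EG (atFloor → alarm): {DoorOpen, Floor1, Moving, Floor2, DoorClosed}.

{DoorOpen, Floor1, Moving, Floor2, DoorClosed}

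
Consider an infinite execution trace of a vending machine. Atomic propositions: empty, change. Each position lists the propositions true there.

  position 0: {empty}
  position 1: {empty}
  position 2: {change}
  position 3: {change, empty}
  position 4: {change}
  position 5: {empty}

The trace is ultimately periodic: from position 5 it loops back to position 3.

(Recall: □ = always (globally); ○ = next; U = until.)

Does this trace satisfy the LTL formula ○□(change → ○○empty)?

The position after 0 is 1; □(change → ○○empty) is false there.

Violated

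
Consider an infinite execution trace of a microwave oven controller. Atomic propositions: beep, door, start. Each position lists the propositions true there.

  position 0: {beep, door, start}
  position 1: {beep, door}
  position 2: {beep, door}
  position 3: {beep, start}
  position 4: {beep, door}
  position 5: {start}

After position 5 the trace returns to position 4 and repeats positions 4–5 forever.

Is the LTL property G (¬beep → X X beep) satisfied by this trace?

¬beep → X X beep must hold at every position from 0 onward. It fails at position 5, so G (¬beep → X X beep) is false.
Positions where ¬beep holds: 5.
Check X X beep at each: 5→fails.

Violated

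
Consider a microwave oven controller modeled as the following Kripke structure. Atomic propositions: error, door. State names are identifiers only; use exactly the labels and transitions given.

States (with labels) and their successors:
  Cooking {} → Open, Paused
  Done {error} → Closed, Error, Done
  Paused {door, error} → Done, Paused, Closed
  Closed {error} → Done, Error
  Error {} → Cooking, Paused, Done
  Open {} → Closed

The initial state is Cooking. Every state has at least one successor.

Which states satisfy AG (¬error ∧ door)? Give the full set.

none

States satisfying ¬error ∧ door: ∅.
States satisfying AG (¬error ∧ door): ∅.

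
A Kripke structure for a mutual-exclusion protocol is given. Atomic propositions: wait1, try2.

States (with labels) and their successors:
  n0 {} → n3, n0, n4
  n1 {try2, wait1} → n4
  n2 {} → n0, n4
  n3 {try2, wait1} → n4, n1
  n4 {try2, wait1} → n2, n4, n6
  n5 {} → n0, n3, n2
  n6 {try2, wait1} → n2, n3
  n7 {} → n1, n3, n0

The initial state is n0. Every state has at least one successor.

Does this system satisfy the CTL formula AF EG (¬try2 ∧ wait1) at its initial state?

States satisfying EG (¬try2 ∧ wait1): ∅.
States satisfying AF EG (¬try2 ∧ wait1): ∅.
There is a path from n0 along which EG (¬try2 ∧ wait1) never holds.
n0 ∉ Sat(AF EG (¬try2 ∧ wait1)).

Does not hold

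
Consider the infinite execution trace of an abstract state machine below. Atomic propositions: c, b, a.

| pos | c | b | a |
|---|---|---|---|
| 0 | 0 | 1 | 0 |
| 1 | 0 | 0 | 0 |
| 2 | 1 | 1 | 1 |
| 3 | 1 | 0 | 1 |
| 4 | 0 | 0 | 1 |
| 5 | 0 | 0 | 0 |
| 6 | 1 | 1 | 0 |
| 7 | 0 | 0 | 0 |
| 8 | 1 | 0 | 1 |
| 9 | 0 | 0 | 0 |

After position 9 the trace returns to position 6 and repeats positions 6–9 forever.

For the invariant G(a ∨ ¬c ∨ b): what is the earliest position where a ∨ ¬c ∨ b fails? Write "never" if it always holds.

never

a ∨ ¬c ∨ b holds at every position 0..9, and those are all the positions the trace ever visits, so the invariant G(a ∨ ¬c ∨ b) is never violated.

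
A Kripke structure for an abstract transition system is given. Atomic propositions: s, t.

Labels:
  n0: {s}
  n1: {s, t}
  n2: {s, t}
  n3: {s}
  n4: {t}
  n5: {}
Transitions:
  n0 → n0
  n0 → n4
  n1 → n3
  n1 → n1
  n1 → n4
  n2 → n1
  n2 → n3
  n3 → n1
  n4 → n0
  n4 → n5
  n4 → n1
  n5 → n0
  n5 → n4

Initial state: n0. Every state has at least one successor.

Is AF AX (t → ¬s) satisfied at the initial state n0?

Holds

States satisfying AX (t → ¬s): {n0, n5}.
States satisfying AF AX (t → ¬s): {n0, n5}.
n0 ∈ Sat(AF AX (t → ¬s)).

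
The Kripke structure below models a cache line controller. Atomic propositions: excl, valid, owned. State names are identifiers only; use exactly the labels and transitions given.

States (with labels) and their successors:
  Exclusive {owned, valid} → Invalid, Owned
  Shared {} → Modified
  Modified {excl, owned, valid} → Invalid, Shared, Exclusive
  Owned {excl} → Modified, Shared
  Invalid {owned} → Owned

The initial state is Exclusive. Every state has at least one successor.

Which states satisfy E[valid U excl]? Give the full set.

{Exclusive, Modified, Owned}

States satisfying valid: {Exclusive, Modified}.
States satisfying excl: {Modified, Owned}.
States satisfying E[valid U excl]: {Exclusive, Modified, Owned}.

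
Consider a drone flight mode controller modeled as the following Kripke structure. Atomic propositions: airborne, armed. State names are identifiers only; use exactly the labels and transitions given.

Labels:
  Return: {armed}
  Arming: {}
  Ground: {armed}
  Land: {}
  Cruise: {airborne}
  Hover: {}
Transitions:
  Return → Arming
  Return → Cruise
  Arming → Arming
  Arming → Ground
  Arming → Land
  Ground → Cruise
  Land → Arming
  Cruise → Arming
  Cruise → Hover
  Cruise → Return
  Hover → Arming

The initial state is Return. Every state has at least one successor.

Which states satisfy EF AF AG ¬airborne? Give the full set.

none

States satisfying AF AG ¬airborne: ∅.
States satisfying EF AF AG ¬airborne: ∅.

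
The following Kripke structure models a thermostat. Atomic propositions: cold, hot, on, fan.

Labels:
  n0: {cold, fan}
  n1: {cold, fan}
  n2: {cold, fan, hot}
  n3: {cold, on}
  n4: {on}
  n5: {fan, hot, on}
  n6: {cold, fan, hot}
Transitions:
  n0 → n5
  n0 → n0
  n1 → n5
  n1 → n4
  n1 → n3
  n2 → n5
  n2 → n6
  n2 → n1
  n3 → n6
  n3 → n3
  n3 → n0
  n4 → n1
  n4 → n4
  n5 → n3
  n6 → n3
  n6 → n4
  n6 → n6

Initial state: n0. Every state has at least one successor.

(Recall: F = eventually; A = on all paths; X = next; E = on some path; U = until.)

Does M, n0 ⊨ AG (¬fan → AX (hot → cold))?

Yes

States satisfying ¬fan → AX (hot → cold): {n0, n1, n2, n3, n4, n5, n6}.
States satisfying AG (¬fan → AX (hot → cold)): {n0, n1, n2, n3, n4, n5, n6}.
Every state reachable from n0 satisfies ¬fan → AX (hot → cold).
n0 ∈ Sat(AG (¬fan → AX (hot → cold))).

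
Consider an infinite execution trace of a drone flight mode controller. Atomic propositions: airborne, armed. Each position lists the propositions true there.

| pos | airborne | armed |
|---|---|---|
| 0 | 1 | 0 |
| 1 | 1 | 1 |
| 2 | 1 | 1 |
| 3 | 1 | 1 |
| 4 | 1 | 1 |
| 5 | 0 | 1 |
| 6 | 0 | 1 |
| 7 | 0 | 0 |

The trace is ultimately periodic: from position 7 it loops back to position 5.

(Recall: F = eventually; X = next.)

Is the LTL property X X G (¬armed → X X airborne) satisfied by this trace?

No

The position after 0 is 1; X G (¬armed → X X airborne) is false there.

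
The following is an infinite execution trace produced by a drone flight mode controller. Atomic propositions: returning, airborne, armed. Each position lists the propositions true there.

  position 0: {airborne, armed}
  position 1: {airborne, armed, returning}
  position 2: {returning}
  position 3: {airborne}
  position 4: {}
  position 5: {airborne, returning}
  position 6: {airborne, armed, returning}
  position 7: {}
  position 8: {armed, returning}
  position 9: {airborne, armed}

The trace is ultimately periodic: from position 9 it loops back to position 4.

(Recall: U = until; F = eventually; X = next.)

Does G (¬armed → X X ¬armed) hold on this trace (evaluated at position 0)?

¬armed → X X ¬armed must hold at every position from 0 onward. It fails at position 4, so G (¬armed → X X ¬armed) is false.
Positions where ¬armed holds: 2, 3, 4, 5, 7.
Check X X ¬armed at each: 2→ok, 3→ok, 4→fails, 5→ok, 7→fails.

No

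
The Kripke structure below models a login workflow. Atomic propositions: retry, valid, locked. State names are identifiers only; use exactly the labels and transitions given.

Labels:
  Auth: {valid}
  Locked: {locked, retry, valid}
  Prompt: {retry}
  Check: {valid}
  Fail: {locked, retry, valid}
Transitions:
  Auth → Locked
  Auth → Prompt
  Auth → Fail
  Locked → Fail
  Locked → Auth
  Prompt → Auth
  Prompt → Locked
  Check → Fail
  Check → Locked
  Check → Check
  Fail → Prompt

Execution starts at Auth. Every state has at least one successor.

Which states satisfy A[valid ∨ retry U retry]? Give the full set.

{Auth, Locked, Prompt, Fail}

States satisfying valid ∨ retry: {Auth, Locked, Prompt, Check, Fail}.
States satisfying retry: {Locked, Prompt, Fail}.
States satisfying A[valid ∨ retry U retry]: {Auth, Locked, Prompt, Fail}.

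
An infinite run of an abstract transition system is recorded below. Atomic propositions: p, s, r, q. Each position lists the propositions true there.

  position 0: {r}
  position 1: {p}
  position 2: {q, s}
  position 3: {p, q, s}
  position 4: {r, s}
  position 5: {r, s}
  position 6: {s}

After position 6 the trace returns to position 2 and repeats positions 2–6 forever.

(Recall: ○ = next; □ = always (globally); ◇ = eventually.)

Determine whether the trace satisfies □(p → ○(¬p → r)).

Violated

p → ○(¬p → r) must hold at every position from 0 onward. It fails at position 1, so □(p → ○(¬p → r)) is false.
Positions where p holds: 1, 3.
Check ○(¬p → r) at each: 1→fails, 3→ok.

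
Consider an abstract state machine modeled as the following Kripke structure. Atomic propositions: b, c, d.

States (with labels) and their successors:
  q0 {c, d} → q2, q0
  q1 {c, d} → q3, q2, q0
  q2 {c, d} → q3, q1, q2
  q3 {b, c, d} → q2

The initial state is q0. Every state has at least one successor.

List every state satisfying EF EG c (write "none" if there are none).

States satisfying EG c: {q0, q1, q2, q3}.
States satisfying EF EG c: {q0, q1, q2, q3}.

{q0, q1, q2, q3}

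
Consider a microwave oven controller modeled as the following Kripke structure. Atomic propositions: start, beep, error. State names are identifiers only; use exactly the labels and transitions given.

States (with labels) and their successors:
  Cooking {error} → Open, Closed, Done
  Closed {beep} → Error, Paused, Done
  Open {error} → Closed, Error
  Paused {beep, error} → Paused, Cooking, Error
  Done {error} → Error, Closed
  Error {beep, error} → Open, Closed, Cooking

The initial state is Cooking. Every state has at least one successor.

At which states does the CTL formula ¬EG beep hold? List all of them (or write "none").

States satisfying beep: {Closed, Paused, Error}.
States satisfying EG beep: {Closed, Paused, Error}.
States satisfying ¬EG beep: {Cooking, Open, Done}.

{Cooking, Open, Done}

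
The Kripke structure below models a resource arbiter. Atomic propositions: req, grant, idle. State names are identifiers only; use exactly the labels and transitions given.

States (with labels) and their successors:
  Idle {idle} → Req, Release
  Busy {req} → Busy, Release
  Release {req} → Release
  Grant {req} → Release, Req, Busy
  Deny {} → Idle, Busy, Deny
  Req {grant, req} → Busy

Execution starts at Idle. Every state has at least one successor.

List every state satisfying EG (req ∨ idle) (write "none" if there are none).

States satisfying req ∨ idle: {Idle, Busy, Release, Grant, Req}.
States satisfying EG (req ∨ idle): {Idle, Busy, Release, Grant, Req}.

{Idle, Busy, Release, Grant, Req}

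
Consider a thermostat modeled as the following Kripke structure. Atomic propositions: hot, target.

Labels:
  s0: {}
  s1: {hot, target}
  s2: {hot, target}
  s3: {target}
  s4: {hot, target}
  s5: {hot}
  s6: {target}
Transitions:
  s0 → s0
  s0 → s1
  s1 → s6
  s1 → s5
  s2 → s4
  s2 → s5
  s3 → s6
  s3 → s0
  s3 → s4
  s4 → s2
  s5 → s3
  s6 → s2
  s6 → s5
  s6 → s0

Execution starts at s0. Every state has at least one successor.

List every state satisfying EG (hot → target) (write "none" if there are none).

{s0, s1, s2, s3, s4, s6}

States satisfying hot → target: {s0, s1, s2, s3, s4, s6}.
States satisfying EG (hot → target): {s0, s1, s2, s3, s4, s6}.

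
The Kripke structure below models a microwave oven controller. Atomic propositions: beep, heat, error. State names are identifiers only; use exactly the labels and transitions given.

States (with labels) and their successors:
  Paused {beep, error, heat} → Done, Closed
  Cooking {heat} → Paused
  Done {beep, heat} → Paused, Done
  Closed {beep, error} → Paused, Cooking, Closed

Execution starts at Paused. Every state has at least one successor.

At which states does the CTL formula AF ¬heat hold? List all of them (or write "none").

States satisfying ¬heat: {Closed}.
States satisfying AF ¬heat: {Closed}.

{Closed}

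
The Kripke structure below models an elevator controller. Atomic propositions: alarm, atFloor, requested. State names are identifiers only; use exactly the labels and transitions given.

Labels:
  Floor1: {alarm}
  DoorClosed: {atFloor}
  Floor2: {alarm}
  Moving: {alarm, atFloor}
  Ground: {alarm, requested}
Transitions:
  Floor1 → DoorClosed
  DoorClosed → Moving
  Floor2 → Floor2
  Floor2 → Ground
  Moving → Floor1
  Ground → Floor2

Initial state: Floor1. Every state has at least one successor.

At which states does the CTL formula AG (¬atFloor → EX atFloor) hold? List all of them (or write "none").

States satisfying ¬atFloor → EX atFloor: {Floor1, DoorClosed, Moving}.
States satisfying AG (¬atFloor → EX atFloor): {Floor1, DoorClosed, Moving}.

{Floor1, DoorClosed, Moving}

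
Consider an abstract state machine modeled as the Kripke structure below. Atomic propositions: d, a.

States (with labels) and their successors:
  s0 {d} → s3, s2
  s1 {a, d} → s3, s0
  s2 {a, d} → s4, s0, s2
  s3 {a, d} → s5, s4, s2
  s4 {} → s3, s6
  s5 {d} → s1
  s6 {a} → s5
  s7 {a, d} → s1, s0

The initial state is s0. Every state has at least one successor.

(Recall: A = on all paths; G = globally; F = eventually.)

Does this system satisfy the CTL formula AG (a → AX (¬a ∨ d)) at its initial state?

States satisfying a → AX (¬a ∨ d): {s0, s1, s2, s3, s4, s5, s6, s7}.
States satisfying AG (a → AX (¬a ∨ d)): {s0, s1, s2, s3, s4, s5, s6, s7}.
Every state reachable from s0 satisfies a → AX (¬a ∨ d).
s0 ∈ Sat(AG (a → AX (¬a ∨ d))).

Holds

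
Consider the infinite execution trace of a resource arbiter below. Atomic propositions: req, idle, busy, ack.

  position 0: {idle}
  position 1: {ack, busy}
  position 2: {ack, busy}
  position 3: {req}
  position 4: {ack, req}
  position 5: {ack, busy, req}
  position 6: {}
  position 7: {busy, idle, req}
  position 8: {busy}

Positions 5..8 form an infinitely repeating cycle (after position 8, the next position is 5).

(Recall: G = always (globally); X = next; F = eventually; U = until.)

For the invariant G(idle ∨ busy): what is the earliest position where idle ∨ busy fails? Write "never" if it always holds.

Check idle ∨ busy at each position in order: 0 ✓, 1 ✓, 2 ✓.
At position 3 the labels are {req}, so idle ∨ busy is false there. This is the first violation.

3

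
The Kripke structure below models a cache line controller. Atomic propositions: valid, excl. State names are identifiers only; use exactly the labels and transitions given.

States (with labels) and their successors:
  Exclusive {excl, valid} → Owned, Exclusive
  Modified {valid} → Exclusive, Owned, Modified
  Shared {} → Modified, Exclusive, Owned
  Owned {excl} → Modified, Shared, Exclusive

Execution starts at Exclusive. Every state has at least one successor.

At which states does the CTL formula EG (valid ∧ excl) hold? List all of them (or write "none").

States satisfying valid ∧ excl: {Exclusive}.
States satisfying EG (valid ∧ excl): {Exclusive}.

{Exclusive}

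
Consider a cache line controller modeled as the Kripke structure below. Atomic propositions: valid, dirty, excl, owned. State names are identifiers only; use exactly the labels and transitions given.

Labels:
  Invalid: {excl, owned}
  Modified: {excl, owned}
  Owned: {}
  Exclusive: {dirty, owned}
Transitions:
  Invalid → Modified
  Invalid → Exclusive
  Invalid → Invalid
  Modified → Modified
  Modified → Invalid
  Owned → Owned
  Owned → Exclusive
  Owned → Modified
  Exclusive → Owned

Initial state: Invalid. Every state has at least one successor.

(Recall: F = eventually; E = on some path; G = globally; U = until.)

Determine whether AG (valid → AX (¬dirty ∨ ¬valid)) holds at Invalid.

States satisfying valid → AX (¬dirty ∨ ¬valid): {Invalid, Modified, Owned, Exclusive}.
States satisfying AG (valid → AX (¬dirty ∨ ¬valid)): {Invalid, Modified, Owned, Exclusive}.
Every state reachable from Invalid satisfies valid → AX (¬dirty ∨ ¬valid).
Invalid ∈ Sat(AG (valid → AX (¬dirty ∨ ¬valid))).

Satisfied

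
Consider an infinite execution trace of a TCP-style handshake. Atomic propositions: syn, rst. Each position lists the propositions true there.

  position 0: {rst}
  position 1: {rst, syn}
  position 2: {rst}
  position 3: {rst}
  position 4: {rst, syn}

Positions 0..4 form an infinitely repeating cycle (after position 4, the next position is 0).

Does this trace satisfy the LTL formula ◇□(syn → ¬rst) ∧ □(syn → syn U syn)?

□(syn → ¬rst) is false at every position 0..4, so it never becomes true and ◇□(syn → ¬rst) fails.
syn → syn U syn holds at every position 0..4, and those are all positions ever visited, so □(syn → syn U syn) holds.
Positions where syn holds: 1, 4.
Check syn U syn at each: 1→ok, 4→ok.
At position 0: ◇□(syn → ¬rst) is false; □(syn → syn U syn) is true; so ◇□(syn → ¬rst) ∧ □(syn → syn U syn) is false.

No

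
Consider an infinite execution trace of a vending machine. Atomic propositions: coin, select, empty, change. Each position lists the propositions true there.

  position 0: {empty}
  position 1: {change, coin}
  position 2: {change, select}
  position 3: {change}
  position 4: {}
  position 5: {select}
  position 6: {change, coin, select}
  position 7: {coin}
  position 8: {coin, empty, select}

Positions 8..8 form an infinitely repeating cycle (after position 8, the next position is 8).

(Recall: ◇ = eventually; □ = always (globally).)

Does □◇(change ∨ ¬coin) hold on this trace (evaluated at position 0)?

◇(change ∨ ¬coin) must hold at every position from 0 onward. It fails at position 7, so □◇(change ∨ ¬coin) is false.

Does not hold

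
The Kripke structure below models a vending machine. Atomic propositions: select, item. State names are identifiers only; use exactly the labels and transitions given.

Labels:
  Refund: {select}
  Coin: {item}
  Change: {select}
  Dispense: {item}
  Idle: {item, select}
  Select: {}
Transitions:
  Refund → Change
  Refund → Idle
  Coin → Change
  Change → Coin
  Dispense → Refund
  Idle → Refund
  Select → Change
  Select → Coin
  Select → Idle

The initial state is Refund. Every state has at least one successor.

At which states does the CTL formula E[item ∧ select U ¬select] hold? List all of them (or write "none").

{Coin, Dispense, Select}

States satisfying item ∧ select: {Idle}.
States satisfying ¬select: {Coin, Dispense, Select}.
States satisfying E[item ∧ select U ¬select]: {Coin, Dispense, Select}.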